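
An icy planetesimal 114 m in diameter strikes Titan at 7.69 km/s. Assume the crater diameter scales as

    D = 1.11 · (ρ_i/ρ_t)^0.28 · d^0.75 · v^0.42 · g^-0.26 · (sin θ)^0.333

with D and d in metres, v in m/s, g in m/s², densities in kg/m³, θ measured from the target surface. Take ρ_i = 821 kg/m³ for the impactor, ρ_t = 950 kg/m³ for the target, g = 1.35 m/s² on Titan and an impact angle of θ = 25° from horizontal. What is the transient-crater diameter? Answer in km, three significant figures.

In SI units: v = 7690 m/s.
(ρ_i/ρ_t)^0.28 = (821/950)^0.28 = 0.9600
d^0.75 = 114^0.75 = 34.89
v^0.42 = 7690^0.42 = 42.86
g^-0.26 = 1.35^-0.26 = 0.9249
(sin 25°)^0.333 = 0.4226^0.333 = 0.7506
D = 1.11 × 0.9600 × 34.89 × 42.86 × 0.9249 × 0.7506 = 1106 m
   = 1.106 km

D ≈ 1.11 km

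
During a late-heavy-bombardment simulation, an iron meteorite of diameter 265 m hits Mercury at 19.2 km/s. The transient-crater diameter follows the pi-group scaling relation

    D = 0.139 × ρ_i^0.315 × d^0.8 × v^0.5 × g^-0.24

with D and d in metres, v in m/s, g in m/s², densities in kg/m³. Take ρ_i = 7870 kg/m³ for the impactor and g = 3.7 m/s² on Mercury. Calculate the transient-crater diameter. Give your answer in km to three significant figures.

D ≈ 20.6 km

In SI units: v = 19200 m/s.
ρ_i^0.315 = 7870^0.315 = 16.87
d^0.8 = 265^0.8 = 86.82
v^0.5 = 19200^0.5 = 138.6
g^-0.24 = 3.7^-0.24 = 0.7305
D = 0.139 × 16.87 × 86.82 × 138.6 × 0.7305 = 20613 m
   = 20.61 km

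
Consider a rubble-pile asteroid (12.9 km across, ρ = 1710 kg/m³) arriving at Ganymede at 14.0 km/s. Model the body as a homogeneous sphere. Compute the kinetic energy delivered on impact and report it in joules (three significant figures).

E ≈ 1.88 × 10^23 J

d = 12900 m; v = 14000 m/s.
Mass m = (π/6) ρ d³ = (π/6) × 1710 × (12900)³ = 1.922 × 10^15 kg
E = ½ m v² = 0.5 × 1.922 × 10^15 × (14000)² = 1.884 × 10^23 J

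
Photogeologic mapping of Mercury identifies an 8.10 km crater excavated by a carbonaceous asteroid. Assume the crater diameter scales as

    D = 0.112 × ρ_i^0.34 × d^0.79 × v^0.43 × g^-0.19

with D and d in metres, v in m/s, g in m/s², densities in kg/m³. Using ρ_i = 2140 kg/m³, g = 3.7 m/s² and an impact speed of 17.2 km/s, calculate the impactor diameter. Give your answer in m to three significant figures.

Rearranging for d: d = [D / (0.112 · 2140^0.34 · 17200^0.43 · 3.7^-0.19)]^(1/0.79).
D = 8100 m.
2140^0.34 = 13.56
17200^0.43 = 66.26
3.7^-0.19 = 0.7799
Denominator = 0.112 × 13.56 × 66.26 × 0.7799 = 78.48
D / 78.48 = 8100 / 78.48 = 103.2
d = 103.2^(1/0.79) = 103.2^1.2658 = 353.9 m

d ≈ 354 m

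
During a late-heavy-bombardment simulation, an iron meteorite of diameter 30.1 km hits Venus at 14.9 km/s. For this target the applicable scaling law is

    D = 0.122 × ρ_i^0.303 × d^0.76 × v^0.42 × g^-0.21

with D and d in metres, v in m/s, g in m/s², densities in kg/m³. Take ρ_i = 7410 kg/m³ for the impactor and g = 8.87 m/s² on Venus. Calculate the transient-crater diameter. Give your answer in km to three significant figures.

In SI units: d = 30100 m, v = 14900 m/s.
ρ_i^0.303 = 7410^0.303 = 14.88
d^0.76 = 30100^0.76 = 2533
v^0.42 = 14900^0.42 = 56.59
g^-0.21 = 8.87^-0.21 = 0.6323
D = 0.122 × 14.88 × 2533 × 56.59 × 0.6323 = 1.645 × 10^5 m
   = 164.5 km

D ≈ 165 km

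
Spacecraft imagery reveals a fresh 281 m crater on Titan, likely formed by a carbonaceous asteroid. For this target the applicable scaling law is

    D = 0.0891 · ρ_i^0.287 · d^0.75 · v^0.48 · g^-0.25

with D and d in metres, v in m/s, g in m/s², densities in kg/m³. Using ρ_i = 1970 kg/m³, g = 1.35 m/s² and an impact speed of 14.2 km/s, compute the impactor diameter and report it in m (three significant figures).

d ≈ 6.17 m

Rearranging for d: d = [D / (0.0891 · 1970^0.287 · 14200^0.48 · 1.35^-0.25)]^(1/0.75).
1970^0.287 = 8.821
14200^0.48 = 98.42
1.35^-0.25 = 0.9277
Denominator = 0.0891 × 8.821 × 98.42 × 0.9277 = 71.76
D / 71.76 = 281 / 71.76 = 3.916
d = 3.916^(1/0.75) = 3.916^1.3333 = 6.172 m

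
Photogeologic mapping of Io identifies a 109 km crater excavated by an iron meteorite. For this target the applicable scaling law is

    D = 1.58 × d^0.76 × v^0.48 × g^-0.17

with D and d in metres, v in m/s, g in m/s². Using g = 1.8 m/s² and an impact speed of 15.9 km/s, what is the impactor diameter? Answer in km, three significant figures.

d ≈ 5.89 km

Rearranging for d: d = [D / (1.58 · 15900^0.48 · 1.8^-0.17)]^(1/0.76).
D = 109000 m.
15900^0.48 = 103.9
1.8^-0.17 = 0.9049
Denominator = 1.58 × 103.9 × 0.9049 = 148.6
D / 148.6 = 109000 / 148.6 = 733.5
d = 733.5^(1/0.76) = 733.5^1.3158 = 5892 m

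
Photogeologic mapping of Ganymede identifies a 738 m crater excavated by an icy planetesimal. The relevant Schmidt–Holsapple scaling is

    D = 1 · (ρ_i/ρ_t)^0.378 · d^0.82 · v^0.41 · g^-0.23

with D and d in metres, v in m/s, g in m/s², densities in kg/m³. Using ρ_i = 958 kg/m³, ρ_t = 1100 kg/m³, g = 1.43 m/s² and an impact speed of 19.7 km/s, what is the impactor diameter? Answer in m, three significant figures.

Rearranging for d: d = [D / (1 · (958/1100)^0.378 · 19700^0.41 · 1.43^-0.23)]^(1/0.82).
(958/1100)^0.378 = 0.9491
19700^0.41 = 57.64
1.43^-0.23 = 0.9210
Denominator = 1 × 0.9491 × 57.64 × 0.9210 = 50.38
D / 50.38 = 738 / 50.38 = 14.65
d = 14.65^(1/0.82) = 14.65^1.2195 = 26.41 m

d ≈ 26.4 m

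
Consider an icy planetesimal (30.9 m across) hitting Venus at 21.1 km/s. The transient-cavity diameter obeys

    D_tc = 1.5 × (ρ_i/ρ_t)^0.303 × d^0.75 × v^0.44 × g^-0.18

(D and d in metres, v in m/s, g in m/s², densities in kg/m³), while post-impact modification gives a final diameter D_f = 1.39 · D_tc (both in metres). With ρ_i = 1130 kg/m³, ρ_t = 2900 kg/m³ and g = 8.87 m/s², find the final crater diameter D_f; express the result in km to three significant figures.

D_f ≈ 1.11 km

v = 21100 m/s.
(ρ_i/ρ_t)^0.303 = (1130/2900)^0.303 = 0.7516
d^0.75 = 30.9^0.75 = 13.11
v^0.44 = 21100^0.44 = 79.93
g^-0.18 = 8.87^-0.18 = 0.6751
D_tc = 1.5 × 0.7516 × 13.11 × 79.93 × 0.6751 = 797.6 m
D_f = 1.39 × 797.6 = 1109 m
     = 1.109 km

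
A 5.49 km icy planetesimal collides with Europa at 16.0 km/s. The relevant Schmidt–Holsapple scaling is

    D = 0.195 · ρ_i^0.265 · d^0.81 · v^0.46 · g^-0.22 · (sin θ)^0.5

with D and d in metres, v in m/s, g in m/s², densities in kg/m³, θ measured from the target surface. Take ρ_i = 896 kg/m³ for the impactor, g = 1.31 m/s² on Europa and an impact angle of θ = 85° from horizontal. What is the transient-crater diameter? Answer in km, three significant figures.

In SI units: d = 5490 m, v = 16000 m/s.
ρ_i^0.265 = 896^0.265 = 6.058
d^0.81 = 5490^0.81 = 1069
v^0.46 = 16000^0.46 = 85.88
g^-0.22 = 1.31^-0.22 = 0.9423
(sin 85°)^0.5 = 0.9962^0.5 = 0.9981
D = 0.195 × 6.058 × 1069 × 85.88 × 0.9423 × 0.9981 = 1.020 × 10^5 m
   = 102.0 km

D ≈ 102 km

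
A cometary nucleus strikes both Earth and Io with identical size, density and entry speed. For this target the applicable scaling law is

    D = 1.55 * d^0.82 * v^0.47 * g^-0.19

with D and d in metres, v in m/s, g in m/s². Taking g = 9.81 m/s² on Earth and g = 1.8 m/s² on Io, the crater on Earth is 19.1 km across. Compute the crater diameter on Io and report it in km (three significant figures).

D ≈ 26.4 km

All impactor-dependent factors cancel in the ratio, leaving D_Io/D_Earth = (g_Io/g_Earth)^-0.19.
(1.8/9.81)^-0.19 = 0.1835^-0.19 = 1.380
D_Io = 1.380 × 19.1 km = 26.4 km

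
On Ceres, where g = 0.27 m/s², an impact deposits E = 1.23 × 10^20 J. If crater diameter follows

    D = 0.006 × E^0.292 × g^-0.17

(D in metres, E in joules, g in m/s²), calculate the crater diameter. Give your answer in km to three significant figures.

E^0.292 = (1.23 × 10^20)^0.292 = 7.349 × 10^5
g^-0.17 = 0.27^-0.17 = 1.249
D = 0.006 × 7.349 × 10^5 × 1.249 = 5507 m
   = 5.507 km

D ≈ 5.51 km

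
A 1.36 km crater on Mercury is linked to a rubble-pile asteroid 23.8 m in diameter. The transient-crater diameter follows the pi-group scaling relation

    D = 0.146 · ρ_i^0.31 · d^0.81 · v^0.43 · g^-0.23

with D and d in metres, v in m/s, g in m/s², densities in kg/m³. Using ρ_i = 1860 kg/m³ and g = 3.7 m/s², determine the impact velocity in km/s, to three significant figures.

Rearranging for v: v = [D / (0.146 · 1860^0.31 · 23.8^0.81 · 3.7^-0.23)]^(1/0.43).
D = 1360 m.
1860^0.31 = 10.32
23.8^0.81 = 13.03
3.7^-0.23 = 0.7401
Denominator = 0.146 × 10.32 × 13.03 × 0.7401 = 14.53
D / 14.53 = 1360 / 14.53 = 93.60
v = 93.60^(1/0.43) = 93.60^2.3256 = 38406 m/s

v ≈ 38.4 km/s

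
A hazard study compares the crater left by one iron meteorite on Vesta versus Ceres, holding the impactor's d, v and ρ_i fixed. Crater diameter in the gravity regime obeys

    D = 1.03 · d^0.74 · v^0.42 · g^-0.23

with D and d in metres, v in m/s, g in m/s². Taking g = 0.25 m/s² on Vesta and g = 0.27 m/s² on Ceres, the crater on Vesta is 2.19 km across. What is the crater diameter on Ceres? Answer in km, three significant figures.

D ≈ 2.15 km

All impactor-dependent factors cancel in the ratio, leaving D_Ceres/D_Vesta = (g_Ceres/g_Vesta)^-0.23.
(0.27/0.25)^-0.23 = 1.080^-0.23 = 0.9825
D_Ceres = 0.9825 × 2.19 km = 2.15 km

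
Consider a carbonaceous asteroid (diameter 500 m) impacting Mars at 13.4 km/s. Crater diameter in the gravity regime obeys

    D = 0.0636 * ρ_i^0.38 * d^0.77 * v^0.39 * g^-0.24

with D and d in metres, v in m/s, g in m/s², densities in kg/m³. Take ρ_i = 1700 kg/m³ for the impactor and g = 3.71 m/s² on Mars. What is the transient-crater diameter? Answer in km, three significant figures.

In SI units: v = 13400 m/s.
ρ_i^0.38 = 1700^0.38 = 16.89
d^0.77 = 500^0.77 = 119.7
v^0.39 = 13400^0.39 = 40.70
g^-0.24 = 3.71^-0.24 = 0.7300
D = 0.0636 × 16.89 × 119.7 × 40.70 × 0.7300 = 3820 m
   = 3.820 km

D ≈ 3.82 km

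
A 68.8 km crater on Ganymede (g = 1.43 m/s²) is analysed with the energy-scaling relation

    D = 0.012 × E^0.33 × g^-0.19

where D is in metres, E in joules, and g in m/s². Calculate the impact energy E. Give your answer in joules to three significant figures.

Rearranging: E = [D / (0.012 · g^-0.19)]^(1/0.33).
D = 68800 m.
g^-0.19 = 1.43^-0.19 = 0.9343
D / (0.012 × 0.9343) = 68800 / (0.01121) = 6.137 × 10^6
E = (6.137 × 10^6)^3.0303 = 3.711 × 10^20 J

E ≈ 3.71 × 10^20 J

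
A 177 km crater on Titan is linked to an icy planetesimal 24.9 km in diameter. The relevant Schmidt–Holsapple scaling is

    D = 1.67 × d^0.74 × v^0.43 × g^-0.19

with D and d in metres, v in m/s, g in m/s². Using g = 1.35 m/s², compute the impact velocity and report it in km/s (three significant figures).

v ≈ 15.1 km/s

Rearranging for v: v = [D / (1.67 · 24900^0.74 · 1.35^-0.19)]^(1/0.43).
D = 177000 m.
24900^0.74 = 1791
1.35^-0.19 = 0.9446
Denominator = 1.67 × 1791 × 0.9446 = 2825
D / 2825 = 177000 / 2825 = 62.65
v = 62.65^(1/0.43) = 62.65^2.3256 = 15098 m/s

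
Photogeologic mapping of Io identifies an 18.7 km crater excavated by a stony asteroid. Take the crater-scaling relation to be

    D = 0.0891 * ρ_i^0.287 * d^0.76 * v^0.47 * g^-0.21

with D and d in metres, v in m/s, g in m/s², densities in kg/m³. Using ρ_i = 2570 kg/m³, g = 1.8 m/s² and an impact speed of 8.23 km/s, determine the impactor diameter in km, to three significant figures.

Rearranging for d: d = [D / (0.0891 · 2570^0.287 · 8230^0.47 · 1.8^-0.21)]^(1/0.76).
D = 18700 m.
2570^0.287 = 9.520
8230^0.47 = 69.22
1.8^-0.21 = 0.8839
Denominator = 0.0891 × 9.520 × 69.22 × 0.8839 = 51.90
D / 51.90 = 18700 / 51.90 = 360.3
d = 360.3^(1/0.76) = 360.3^1.3158 = 2312 m

d ≈ 2.31 km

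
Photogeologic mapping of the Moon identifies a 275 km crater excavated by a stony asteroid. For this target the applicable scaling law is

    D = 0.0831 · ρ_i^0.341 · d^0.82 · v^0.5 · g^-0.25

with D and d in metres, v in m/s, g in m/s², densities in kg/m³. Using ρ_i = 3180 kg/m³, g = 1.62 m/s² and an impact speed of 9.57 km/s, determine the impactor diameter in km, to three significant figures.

Rearranging for d: d = [D / (0.0831 · 3180^0.341 · 9570^0.5 · 1.62^-0.25)]^(1/0.82).
D = 275000 m.
3180^0.341 = 15.64
9570^0.5 = 97.83
1.62^-0.25 = 0.8864
Denominator = 0.0831 × 15.64 × 97.83 × 0.8864 = 112.7
D / 112.7 = 275000 / 112.7 = 2440
d = 2440^(1/0.82) = 2440^1.2195 = 13518 m

d ≈ 13.5 km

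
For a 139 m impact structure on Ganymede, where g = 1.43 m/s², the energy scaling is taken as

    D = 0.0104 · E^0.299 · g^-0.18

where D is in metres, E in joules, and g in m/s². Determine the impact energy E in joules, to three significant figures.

Rearranging: E = [D / (0.0104 · g^-0.18)]^(1/0.299).
g^-0.18 = 1.43^-0.18 = 0.9376
D / (0.0104 × 0.9376) = 139 / (9.751 × 10^-3) = 1.425 × 10^4
E = (1.425 × 10^4)^3.3445 = 7.806 × 10^13 J

E ≈ 7.81 × 10^13 J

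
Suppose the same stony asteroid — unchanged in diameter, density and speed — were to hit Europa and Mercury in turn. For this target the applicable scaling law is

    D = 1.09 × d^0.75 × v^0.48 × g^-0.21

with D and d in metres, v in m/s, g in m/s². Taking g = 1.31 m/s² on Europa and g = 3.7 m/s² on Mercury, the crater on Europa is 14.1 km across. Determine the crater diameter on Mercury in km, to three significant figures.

All impactor-dependent factors cancel in the ratio, leaving D_Mercury/D_Europa = (g_Mercury/g_Europa)^-0.21.
(3.7/1.31)^-0.21 = 2.824^-0.21 = 0.8041
D_Mercury = 0.8041 × 14.1 km = 11.3 km

D ≈ 11.3 km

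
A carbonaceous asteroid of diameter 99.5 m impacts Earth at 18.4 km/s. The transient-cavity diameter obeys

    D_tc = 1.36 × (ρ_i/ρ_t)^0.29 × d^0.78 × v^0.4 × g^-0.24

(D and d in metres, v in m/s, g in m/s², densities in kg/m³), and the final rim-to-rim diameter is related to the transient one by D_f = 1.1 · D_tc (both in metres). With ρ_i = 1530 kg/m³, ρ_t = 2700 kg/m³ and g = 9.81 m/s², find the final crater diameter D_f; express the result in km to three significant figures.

v = 18400 m/s.
(ρ_i/ρ_t)^0.29 = (1530/2700)^0.29 = 0.8481
d^0.78 = 99.5^0.78 = 36.17
v^0.4 = 18400^0.4 = 50.81
g^-0.24 = 9.81^-0.24 = 0.5781
D_tc = 1.36 × 0.8481 × 36.17 × 50.81 × 0.5781 = 1225 m
D_f = 1.1 × 1225 = 1348 m
     = 1.347 km

D_f ≈ 1.35 km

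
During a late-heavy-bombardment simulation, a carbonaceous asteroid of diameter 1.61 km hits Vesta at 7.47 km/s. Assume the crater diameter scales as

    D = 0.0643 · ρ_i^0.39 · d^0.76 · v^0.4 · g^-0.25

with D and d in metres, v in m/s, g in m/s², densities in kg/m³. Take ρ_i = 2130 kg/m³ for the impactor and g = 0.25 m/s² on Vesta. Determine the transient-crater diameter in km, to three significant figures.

In SI units: d = 1610 m, v = 7470 m/s.
ρ_i^0.39 = 2130^0.39 = 19.86
d^0.76 = 1610^0.76 = 273.6
v^0.4 = 7470^0.4 = 35.43
g^-0.25 = 0.25^-0.25 = 1.414
D = 0.0643 × 19.86 × 273.6 × 35.43 × 1.414 = 17504 m
   = 17.50 km

D ≈ 17.5 km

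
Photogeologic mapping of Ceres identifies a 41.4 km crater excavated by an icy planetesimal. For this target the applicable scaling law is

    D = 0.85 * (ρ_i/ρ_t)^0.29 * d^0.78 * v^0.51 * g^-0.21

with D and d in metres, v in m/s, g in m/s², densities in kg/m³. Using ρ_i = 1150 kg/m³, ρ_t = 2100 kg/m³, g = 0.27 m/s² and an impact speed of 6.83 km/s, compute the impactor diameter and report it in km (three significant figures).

d ≈ 2.80 km

Rearranging for d: d = [D / (0.85 · (1150/2100)^0.29 · 6830^0.51 · 0.27^-0.21)]^(1/0.78).
D = 41400 m.
(1150/2100)^0.29 = 0.8398
6830^0.51 = 90.27
0.27^-0.21 = 1.316
Denominator = 0.85 × 0.8398 × 90.27 × 1.316 = 84.80
D / 84.80 = 41400 / 84.80 = 488.2
d = 488.2^(1/0.78) = 488.2^1.2821 = 2799 m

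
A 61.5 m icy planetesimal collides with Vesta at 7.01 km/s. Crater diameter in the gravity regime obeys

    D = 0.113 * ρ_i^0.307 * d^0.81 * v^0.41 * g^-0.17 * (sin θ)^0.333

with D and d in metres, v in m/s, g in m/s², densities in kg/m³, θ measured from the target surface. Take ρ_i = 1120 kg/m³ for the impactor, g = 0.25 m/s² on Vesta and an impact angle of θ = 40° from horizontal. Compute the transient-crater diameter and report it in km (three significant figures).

D ≈ 1.13 km

In SI units: v = 7010 m/s.
ρ_i^0.307 = 1120^0.307 = 8.632
d^0.81 = 61.5^0.81 = 28.12
v^0.41 = 7010^0.41 = 37.74
g^-0.17 = 0.25^-0.17 = 1.266
(sin 40°)^0.333 = 0.6428^0.333 = 0.8632
D = 0.113 × 8.632 × 28.12 × 37.74 × 1.266 × 0.8632 = 1131 m
   = 1.131 km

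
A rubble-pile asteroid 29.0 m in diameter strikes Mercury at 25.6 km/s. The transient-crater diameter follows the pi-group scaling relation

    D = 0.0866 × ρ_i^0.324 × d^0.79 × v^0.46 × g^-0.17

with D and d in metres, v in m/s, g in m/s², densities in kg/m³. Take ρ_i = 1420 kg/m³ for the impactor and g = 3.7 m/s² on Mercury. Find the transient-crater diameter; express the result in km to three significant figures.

In SI units: v = 25600 m/s.
ρ_i^0.324 = 1420^0.324 = 10.50
d^0.79 = 29^0.79 = 14.30
v^0.46 = 25600^0.46 = 106.6
g^-0.17 = 3.7^-0.17 = 0.8006
D = 0.0866 × 10.50 × 14.30 × 106.6 × 0.8006 = 1110 m
   = 1.110 km

D ≈ 1.11 km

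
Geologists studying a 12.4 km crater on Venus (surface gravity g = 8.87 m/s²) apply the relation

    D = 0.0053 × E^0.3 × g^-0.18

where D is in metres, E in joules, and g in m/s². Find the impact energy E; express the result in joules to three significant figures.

E ≈ 6.30 × 10^21 J

Rearranging: E = [D / (0.0053 · g^-0.18)]^(1/0.3).
D = 12400 m.
g^-0.18 = 8.87^-0.18 = 0.6751
D / (0.0053 × 0.6751) = 12400 / (3.578 × 10^-3) = 3.466 × 10^6
E = (3.466 × 10^6)^3.3333 = 6.298 × 10^21 J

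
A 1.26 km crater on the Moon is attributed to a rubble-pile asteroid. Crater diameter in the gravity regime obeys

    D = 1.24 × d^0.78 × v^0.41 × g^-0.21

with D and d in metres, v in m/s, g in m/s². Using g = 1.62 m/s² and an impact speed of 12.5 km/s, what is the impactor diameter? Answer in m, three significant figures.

d ≈ 57.3 m

Rearranging for d: d = [D / (1.24 · 12500^0.41 · 1.62^-0.21)]^(1/0.78).
D = 1260 m.
12500^0.41 = 47.83
1.62^-0.21 = 0.9037
Denominator = 1.24 × 47.83 × 0.9037 = 53.60
D / 53.60 = 1260 / 53.60 = 23.51
d = 23.51^(1/0.78) = 23.51^1.2821 = 57.29 m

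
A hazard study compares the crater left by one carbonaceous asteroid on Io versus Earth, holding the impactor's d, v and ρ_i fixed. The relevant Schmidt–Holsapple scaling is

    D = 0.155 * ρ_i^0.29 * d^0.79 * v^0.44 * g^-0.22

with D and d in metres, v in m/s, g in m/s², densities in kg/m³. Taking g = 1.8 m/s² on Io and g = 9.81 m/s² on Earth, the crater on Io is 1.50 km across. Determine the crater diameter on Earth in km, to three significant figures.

D ≈ 1.03 km

All impactor-dependent factors cancel in the ratio, leaving D_Earth/D_Io = (g_Earth/g_Io)^-0.22.
(9.81/1.8)^-0.22 = 5.450^-0.22 = 0.6886
D_Earth = 0.6886 × 1.50 km = 1.03 km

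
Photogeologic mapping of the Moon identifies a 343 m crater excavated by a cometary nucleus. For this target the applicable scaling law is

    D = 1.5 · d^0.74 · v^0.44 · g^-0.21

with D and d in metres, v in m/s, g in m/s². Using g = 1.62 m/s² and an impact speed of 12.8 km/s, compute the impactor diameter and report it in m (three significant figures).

Rearranging for d: d = [D / (1.5 · 12800^0.44 · 1.62^-0.21)]^(1/0.74).
12800^0.44 = 64.15
1.62^-0.21 = 0.9037
Denominator = 1.5 × 64.15 × 0.9037 = 86.96
D / 86.96 = 343 / 86.96 = 3.944
d = 3.944^(1/0.74) = 3.944^1.3514 = 6.388 m

d ≈ 6.39 m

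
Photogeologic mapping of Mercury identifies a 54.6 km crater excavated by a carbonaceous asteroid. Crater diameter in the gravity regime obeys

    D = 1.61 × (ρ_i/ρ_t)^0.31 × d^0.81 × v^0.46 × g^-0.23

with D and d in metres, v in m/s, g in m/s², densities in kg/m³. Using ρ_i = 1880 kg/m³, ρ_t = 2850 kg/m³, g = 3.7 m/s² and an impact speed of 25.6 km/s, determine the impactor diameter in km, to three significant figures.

d ≈ 2.09 km

Rearranging for d: d = [D / (1.61 · (1880/2850)^0.31 · 25600^0.46 · 3.7^-0.23)]^(1/0.81).
D = 54600 m.
(1880/2850)^0.31 = 0.8790
25600^0.46 = 106.6
3.7^-0.23 = 0.7401
Denominator = 1.61 × 0.8790 × 106.6 × 0.7401 = 111.7
D / 111.7 = 54600 / 111.7 = 488.8
d = 488.8^(1/0.81) = 488.8^1.2346 = 2089 m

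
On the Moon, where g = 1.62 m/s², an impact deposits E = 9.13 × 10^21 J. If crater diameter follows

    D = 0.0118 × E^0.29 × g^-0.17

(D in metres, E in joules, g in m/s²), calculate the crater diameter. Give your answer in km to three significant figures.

E^0.29 = (9.13 × 10^21)^0.29 = 2.336 × 10^6
g^-0.17 = 1.62^-0.17 = 0.9213
D = 0.0118 × 2.336 × 10^6 × 0.9213 = 25395 m
   = 25.40 km

D ≈ 25.4 km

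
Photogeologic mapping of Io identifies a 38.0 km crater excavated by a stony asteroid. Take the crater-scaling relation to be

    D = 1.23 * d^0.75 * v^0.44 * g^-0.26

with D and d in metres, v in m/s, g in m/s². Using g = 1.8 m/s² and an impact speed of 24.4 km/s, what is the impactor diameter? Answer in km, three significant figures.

d ≈ 3.17 km

Rearranging for d: d = [D / (1.23 · 24400^0.44 · 1.8^-0.26)]^(1/0.75).
D = 38000 m.
24400^0.44 = 85.20
1.8^-0.26 = 0.8583
Denominator = 1.23 × 85.20 × 0.8583 = 89.95
D / 89.95 = 38000 / 89.95 = 422.5
d = 422.5^(1/0.75) = 422.5^1.3333 = 3170 m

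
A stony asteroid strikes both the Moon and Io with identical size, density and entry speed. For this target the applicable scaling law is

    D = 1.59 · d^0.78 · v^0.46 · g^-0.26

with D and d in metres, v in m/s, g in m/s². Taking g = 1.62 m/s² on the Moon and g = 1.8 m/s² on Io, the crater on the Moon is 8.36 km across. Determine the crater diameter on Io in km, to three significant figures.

All impactor-dependent factors cancel in the ratio, leaving D_Io/D_Moon = (g_Io/g_Moon)^-0.26.
(1.8/1.62)^-0.26 = 1.111^-0.26 = 0.9730
D_Io = 0.9730 × 8.36 km = 8.13 km

D ≈ 8.13 km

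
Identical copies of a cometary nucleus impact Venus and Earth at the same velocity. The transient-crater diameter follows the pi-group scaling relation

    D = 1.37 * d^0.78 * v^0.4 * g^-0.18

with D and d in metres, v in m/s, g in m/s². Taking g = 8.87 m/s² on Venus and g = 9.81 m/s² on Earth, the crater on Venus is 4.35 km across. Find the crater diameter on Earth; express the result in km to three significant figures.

D ≈ 4.27 km

All impactor-dependent factors cancel in the ratio, leaving D_Earth/D_Venus = (g_Earth/g_Venus)^-0.18.
(9.81/8.87)^-0.18 = 1.106^-0.18 = 0.9820
D_Earth = 0.9820 × 4.35 km = 4.27 km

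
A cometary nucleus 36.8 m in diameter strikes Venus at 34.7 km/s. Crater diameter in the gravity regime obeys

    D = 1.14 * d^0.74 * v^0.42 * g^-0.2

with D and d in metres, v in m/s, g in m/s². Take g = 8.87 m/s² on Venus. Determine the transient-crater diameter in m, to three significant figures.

In SI units: v = 34700 m/s.
d^0.74 = 36.8^0.74 = 14.41
v^0.42 = 34700^0.42 = 80.71
g^-0.2 = 8.87^-0.2 = 0.6463
D = 1.14 × 14.41 × 80.71 × 0.6463 = 856.9 m

D ≈ 857 m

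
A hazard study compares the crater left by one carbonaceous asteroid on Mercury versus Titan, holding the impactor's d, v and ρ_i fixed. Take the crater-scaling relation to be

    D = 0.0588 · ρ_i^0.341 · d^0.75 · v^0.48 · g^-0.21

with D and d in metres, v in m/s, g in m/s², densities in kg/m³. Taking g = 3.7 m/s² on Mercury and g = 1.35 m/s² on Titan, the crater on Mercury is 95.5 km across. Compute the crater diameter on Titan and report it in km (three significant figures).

All impactor-dependent factors cancel in the ratio, leaving D_Titan/D_Mercury = (g_Titan/g_Mercury)^-0.21.
(1.35/3.7)^-0.21 = 0.3649^-0.21 = 1.236
D_Titan = 1.236 × 95.5 km = 118 km

D ≈ 118 km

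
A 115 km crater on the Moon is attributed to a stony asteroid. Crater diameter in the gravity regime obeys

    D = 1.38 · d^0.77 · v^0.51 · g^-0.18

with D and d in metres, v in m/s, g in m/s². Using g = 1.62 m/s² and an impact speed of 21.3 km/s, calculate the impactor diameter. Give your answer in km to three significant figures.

d ≈ 3.74 km

Rearranging for d: d = [D / (1.38 · 21300^0.51 · 1.62^-0.18)]^(1/0.77).
D = 115000 m.
21300^0.51 = 161.2
1.62^-0.18 = 0.9168
Denominator = 1.38 × 161.2 × 0.9168 = 203.9
D / 203.9 = 115000 / 203.9 = 564.0
d = 564.0^(1/0.77) = 564.0^1.2987 = 3742 m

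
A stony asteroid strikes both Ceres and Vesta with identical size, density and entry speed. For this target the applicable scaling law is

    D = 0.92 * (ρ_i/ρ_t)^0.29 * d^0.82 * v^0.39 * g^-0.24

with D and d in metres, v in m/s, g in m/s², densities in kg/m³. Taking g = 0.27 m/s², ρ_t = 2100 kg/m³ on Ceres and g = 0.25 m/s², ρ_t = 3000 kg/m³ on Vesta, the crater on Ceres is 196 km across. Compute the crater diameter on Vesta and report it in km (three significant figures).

The impactor-only factors (d, v, ρ_i) cancel in the ratio, leaving D_Vesta/D_Ceres = (g_Vesta/g_Ceres)^-0.24 · (ρ_t,Ceres/ρ_t,Vesta)^0.29.
(0.25/0.27)^-0.24 = 0.9259^-0.24 = 1.019
(2100/3000)^0.29 = 0.7000^0.29 = 0.9017
Ratio = 1.019 × 0.9017 = 0.9188
D_Vesta = 0.9188 × 196 km = 180 km

D ≈ 180 km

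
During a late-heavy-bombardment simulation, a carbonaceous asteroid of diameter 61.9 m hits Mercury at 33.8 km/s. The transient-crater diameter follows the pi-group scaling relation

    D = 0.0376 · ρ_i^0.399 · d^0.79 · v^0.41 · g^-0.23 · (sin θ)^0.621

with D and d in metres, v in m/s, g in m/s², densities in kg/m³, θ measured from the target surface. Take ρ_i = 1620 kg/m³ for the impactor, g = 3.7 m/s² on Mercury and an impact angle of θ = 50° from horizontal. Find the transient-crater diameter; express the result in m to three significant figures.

D ≈ 842 m

In SI units: v = 33800 m/s.
ρ_i^0.399 = 1620^0.399 = 19.08
d^0.79 = 61.9^0.79 = 26.03
v^0.41 = 33800^0.41 = 71.92
g^-0.23 = 3.7^-0.23 = 0.7401
(sin 50°)^0.621 = 0.7660^0.621 = 0.8474
D = 0.0376 × 19.08 × 26.03 × 71.92 × 0.7401 × 0.8474 = 842.3 m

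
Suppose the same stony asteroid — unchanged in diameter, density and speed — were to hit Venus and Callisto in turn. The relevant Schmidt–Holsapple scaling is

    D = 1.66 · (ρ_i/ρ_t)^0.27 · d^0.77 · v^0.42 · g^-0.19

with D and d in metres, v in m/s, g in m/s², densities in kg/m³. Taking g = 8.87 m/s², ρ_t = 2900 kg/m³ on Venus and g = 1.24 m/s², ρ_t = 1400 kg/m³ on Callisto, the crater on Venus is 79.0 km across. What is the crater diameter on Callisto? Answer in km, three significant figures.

The impactor-only factors (d, v, ρ_i) cancel in the ratio, leaving D_Callisto/D_Venus = (g_Callisto/g_Venus)^-0.19 · (ρ_t,Venus/ρ_t,Callisto)^0.27.
(1.24/8.87)^-0.19 = 0.1398^-0.19 = 1.453
(2900/1400)^0.27 = 2.071^0.27 = 1.217
Ratio = 1.453 × 1.217 = 1.768
D_Callisto = 1.768 × 79.0 km = 140 km

D ≈ 140 km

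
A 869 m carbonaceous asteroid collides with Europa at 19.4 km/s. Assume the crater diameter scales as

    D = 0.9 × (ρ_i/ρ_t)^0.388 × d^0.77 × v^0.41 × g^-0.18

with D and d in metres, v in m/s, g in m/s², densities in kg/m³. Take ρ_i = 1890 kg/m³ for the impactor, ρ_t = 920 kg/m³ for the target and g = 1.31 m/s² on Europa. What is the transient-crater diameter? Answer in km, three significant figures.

D ≈ 11.9 km

In SI units: v = 19400 m/s.
(ρ_i/ρ_t)^0.388 = (1890/920)^0.388 = 1.322
d^0.77 = 869^0.77 = 183.3
v^0.41 = 19400^0.41 = 57.28
g^-0.18 = 1.31^-0.18 = 0.9526
D = 0.9 × 1.322 × 183.3 × 57.28 × 0.9526 = 11900 m
   = 11.90 km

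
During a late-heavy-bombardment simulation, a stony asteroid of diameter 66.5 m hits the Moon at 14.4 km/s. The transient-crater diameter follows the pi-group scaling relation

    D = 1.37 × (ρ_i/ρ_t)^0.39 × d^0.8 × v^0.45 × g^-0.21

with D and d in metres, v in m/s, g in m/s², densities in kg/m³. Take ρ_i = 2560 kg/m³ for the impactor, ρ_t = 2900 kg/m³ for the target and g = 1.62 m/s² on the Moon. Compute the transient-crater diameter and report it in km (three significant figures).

In SI units: v = 14400 m/s.
(ρ_i/ρ_t)^0.39 = (2560/2900)^0.39 = 0.9525
d^0.8 = 66.5^0.8 = 28.72
v^0.45 = 14400^0.45 = 74.35
g^-0.21 = 1.62^-0.21 = 0.9037
D = 1.37 × 0.9525 × 28.72 × 74.35 × 0.9037 = 2518 m
   = 2.518 km

D ≈ 2.52 km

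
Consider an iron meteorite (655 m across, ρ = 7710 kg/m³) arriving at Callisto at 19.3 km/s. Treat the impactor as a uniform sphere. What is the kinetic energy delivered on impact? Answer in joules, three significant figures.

v = 19300 m/s.
Mass m = (π/6) ρ d³ = (π/6) × 7710 × (655)³ = 1.134 × 10^12 kg
E = ½ m v² = 0.5 × 1.134 × 10^12 × (19300)² = 2.112 × 10^20 J

E ≈ 2.11 × 10^20 J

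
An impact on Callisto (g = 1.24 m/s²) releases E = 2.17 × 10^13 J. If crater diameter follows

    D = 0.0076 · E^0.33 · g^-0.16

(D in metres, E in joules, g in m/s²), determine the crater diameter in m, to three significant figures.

D ≈ 185 m

E^0.33 = (2.17 × 10^13)^0.33 = 2.518 × 10^4
g^-0.16 = 1.24^-0.16 = 0.9662
D = 0.0076 × 2.518 × 10^4 × 0.9662 = 184.9 m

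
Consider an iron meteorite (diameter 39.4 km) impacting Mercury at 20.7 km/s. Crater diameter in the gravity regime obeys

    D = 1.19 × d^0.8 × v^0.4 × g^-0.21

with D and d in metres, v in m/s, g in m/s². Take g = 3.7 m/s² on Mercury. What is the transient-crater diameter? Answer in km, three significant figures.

D ≈ 229 km

In SI units: d = 39400 m, v = 20700 m/s.
d^0.8 = 39400^0.8 = 4747
v^0.4 = 20700^0.4 = 53.26
g^-0.21 = 3.7^-0.21 = 0.7598
D = 1.19 × 4747 × 53.26 × 0.7598 = 2.286 × 10^5 m
   = 228.6 km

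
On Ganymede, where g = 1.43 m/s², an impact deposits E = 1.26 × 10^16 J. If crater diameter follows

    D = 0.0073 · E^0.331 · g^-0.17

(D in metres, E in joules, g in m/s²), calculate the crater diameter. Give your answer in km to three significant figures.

E^0.331 = (1.26 × 10^16)^0.331 = 2.134 × 10^5
g^-0.17 = 1.43^-0.17 = 0.9410
D = 0.0073 × 2.134 × 10^5 × 0.9410 = 1466 m
   = 1.466 km

D ≈ 1.47 km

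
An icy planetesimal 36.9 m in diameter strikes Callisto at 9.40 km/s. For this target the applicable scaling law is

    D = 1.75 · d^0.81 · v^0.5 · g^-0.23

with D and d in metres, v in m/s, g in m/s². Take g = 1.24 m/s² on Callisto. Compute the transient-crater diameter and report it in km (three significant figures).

D ≈ 3.00 km

In SI units: v = 9400 m/s.
d^0.81 = 36.9^0.81 = 18.59
v^0.5 = 9400^0.5 = 96.95
g^-0.23 = 1.24^-0.23 = 0.9517
D = 1.75 × 18.59 × 96.95 × 0.9517 = 3002 m
   = 3.002 km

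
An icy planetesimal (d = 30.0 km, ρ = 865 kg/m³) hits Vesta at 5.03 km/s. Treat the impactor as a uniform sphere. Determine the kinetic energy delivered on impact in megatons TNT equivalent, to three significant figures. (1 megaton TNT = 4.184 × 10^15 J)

E ≈ 3.70 × 10^7 Mt TNT

d = 30000 m; v = 5030 m/s.
Mass m = (π/6) ρ d³ = (π/6) × 865 × (30000)³ = 1.223 × 10^16 kg
E = ½ m v² = 0.5 × 1.223 × 10^16 × (5030)² = 1.547 × 10^23 J
   = 1.547 × 10^23 / 4.184×10^15 = 3.697 × 10^7 Mt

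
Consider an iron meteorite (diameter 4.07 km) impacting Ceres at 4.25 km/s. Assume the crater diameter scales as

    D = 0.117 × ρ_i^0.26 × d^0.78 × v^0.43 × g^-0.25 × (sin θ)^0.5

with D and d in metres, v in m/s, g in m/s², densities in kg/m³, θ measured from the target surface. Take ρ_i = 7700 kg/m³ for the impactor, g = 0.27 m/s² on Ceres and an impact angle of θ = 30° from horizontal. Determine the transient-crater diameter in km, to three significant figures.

In SI units: d = 4070 m, v = 4250 m/s.
ρ_i^0.26 = 7700^0.26 = 10.24
d^0.78 = 4070^0.78 = 653.9
v^0.43 = 4250^0.43 = 36.33
g^-0.25 = 0.27^-0.25 = 1.387
(sin 30°)^0.5 = 0.5000^0.5 = 0.7071
D = 0.117 × 10.24 × 653.9 × 36.33 × 1.387 × 0.7071 = 27914 m
   = 27.91 km

D ≈ 27.9 km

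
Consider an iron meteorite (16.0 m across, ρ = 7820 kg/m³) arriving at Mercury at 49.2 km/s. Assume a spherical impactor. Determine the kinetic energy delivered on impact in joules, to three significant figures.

v = 49200 m/s.
Mass m = (π/6) ρ d³ = (π/6) × 7820 × (16)³ = 1.677 × 10^7 kg
E = ½ m v² = 0.5 × 1.677 × 10^7 × (49200)² = 2.030 × 10^16 J

E ≈ 2.03 × 10^16 J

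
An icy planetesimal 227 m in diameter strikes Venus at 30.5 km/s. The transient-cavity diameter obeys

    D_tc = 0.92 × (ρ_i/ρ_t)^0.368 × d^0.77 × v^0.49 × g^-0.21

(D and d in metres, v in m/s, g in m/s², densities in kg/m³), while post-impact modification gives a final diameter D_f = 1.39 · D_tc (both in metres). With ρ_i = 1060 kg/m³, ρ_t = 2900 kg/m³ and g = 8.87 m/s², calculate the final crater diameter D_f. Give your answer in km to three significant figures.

D_f ≈ 5.73 km

v = 30500 m/s.
(ρ_i/ρ_t)^0.368 = (1060/2900)^0.368 = 0.6905
d^0.77 = 227^0.77 = 65.18
v^0.49 = 30500^0.49 = 157.5
g^-0.21 = 8.87^-0.21 = 0.6323
D_tc = 0.92 × 0.6905 × 65.18 × 157.5 × 0.6323 = 4124 m
D_f = 1.39 × 4124 = 5732 m
     = 5.732 km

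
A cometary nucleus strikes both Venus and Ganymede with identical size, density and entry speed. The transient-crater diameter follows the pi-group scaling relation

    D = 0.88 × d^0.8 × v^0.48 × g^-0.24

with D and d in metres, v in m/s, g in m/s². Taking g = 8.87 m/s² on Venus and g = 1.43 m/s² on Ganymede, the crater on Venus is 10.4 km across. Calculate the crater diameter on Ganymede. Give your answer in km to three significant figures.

D ≈ 16.1 km

All impactor-dependent factors cancel in the ratio, leaving D_Ganymede/D_Venus = (g_Ganymede/g_Venus)^-0.24.
(1.43/8.87)^-0.24 = 0.1612^-0.24 = 1.550
D_Ganymede = 1.550 × 10.4 km = 16.1 km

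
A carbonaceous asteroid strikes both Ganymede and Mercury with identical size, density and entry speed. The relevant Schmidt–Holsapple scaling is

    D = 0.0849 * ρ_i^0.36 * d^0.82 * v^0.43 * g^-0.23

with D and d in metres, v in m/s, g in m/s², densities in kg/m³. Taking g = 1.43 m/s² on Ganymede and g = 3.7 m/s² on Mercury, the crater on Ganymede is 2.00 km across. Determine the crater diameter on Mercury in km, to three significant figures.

D ≈ 1.61 km

All impactor-dependent factors cancel in the ratio, leaving D_Mercury/D_Ganymede = (g_Mercury/g_Ganymede)^-0.23.
(3.7/1.43)^-0.23 = 2.587^-0.23 = 0.8036
D_Mercury = 0.8036 × 2.00 km = 1.61 km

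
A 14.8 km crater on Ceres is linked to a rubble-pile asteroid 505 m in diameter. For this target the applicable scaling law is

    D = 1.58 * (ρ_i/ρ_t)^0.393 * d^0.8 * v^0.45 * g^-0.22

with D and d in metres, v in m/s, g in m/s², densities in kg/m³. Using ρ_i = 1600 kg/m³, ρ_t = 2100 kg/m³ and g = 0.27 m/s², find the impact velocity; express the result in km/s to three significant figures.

Rearranging for v: v = [D / (1.58 · (1600/2100)^0.393 · 505^0.8 · 0.27^-0.22)]^(1/0.45).
D = 14800 m.
(1600/2100)^0.393 = 0.8986
505^0.8 = 145.4
0.27^-0.22 = 1.334
Denominator = 1.58 × 0.8986 × 145.4 × 1.334 = 275.4
D / 275.4 = 14800 / 275.4 = 53.74
v = 53.74^(1/0.45) = 53.74^2.2222 = 7000 m/s

v ≈ 7.00 km/s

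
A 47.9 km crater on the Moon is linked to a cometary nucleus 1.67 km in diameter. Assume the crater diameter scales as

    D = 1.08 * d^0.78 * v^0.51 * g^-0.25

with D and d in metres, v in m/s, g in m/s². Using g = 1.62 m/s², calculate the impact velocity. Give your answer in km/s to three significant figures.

v ≈ 19.3 km/s

Rearranging for v: v = [D / (1.08 · 1670^0.78 · 1.62^-0.25)]^(1/0.51).
D = 47900 m.
1670^0.78 = 326.4
1.62^-0.25 = 0.8864
Denominator = 1.08 × 326.4 × 0.8864 = 312.5
D / 312.5 = 47900 / 312.5 = 153.3
v = 153.3^(1/0.51) = 153.3^1.9608 = 19294 m/s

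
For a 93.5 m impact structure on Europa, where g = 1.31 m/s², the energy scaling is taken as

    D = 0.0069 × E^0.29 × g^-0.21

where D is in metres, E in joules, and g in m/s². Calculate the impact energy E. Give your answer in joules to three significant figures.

E ≈ 2.15 × 10^14 J

Rearranging: E = [D / (0.0069 · g^-0.21)]^(1/0.29).
g^-0.21 = 1.31^-0.21 = 0.9449
D / (0.0069 × 0.9449) = 93.5 / (6.520 × 10^-3) = 1.434 × 10^4
E = (1.434 × 10^4)^3.4483 = 2.153 × 10^14 J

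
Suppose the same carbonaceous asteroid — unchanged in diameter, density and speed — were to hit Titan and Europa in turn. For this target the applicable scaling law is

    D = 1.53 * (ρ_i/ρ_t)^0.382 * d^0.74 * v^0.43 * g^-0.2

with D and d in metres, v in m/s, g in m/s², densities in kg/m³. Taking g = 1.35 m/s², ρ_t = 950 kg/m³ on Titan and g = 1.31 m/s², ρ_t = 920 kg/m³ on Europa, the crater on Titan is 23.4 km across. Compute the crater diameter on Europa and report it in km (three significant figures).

D ≈ 23.8 km

The impactor-only factors (d, v, ρ_i) cancel in the ratio, leaving D_Europa/D_Titan = (g_Europa/g_Titan)^-0.2 · (ρ_t,Titan/ρ_t,Europa)^0.382.
(1.31/1.35)^-0.2 = 0.9704^-0.2 = 1.006
(950/920)^0.382 = 1.033^0.382 = 1.012
Ratio = 1.006 × 1.012 = 1.018
D_Europa = 1.018 × 23.4 km = 23.8 km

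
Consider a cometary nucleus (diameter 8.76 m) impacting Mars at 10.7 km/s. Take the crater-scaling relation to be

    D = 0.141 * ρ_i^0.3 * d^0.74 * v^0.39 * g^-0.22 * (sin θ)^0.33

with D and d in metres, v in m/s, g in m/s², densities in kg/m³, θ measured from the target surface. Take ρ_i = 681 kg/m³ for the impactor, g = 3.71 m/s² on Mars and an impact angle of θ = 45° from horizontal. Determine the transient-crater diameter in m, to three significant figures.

D ≈ 124 m

In SI units: v = 10700 m/s.
ρ_i^0.3 = 681^0.3 = 7.079
d^0.74 = 8.76^0.74 = 4.983
v^0.39 = 10700^0.39 = 37.28
g^-0.22 = 3.71^-0.22 = 0.7494
(sin 45°)^0.33 = 0.7071^0.33 = 0.8919
D = 0.141 × 7.079 × 4.983 × 37.28 × 0.7494 × 0.8919 = 123.9 m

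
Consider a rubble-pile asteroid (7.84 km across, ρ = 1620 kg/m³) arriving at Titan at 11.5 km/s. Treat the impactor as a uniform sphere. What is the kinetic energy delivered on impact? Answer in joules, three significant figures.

E ≈ 2.70 × 10^22 J

d = 7840 m; v = 11500 m/s.
Mass m = (π/6) ρ d³ = (π/6) × 1620 × (7840)³ = 4.088 × 10^14 kg
E = ½ m v² = 0.5 × 4.088 × 10^14 × (11500)² = 2.703 × 10^22 J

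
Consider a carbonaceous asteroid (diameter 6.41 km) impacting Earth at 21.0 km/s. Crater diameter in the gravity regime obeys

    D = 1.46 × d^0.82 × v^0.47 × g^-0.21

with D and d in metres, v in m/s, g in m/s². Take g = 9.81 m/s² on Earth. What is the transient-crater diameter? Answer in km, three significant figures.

In SI units: d = 6410 m, v = 21000 m/s.
d^0.82 = 6410^0.82 = 1323
v^0.47 = 21000^0.47 = 107.5
g^-0.21 = 9.81^-0.21 = 0.6191
D = 1.46 × 1323 × 107.5 × 0.6191 = 1.286 × 10^5 m
   = 128.6 km

D ≈ 129 km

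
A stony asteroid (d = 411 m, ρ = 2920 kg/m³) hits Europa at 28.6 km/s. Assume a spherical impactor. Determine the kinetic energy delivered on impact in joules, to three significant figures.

E ≈ 4.34 × 10^19 J

v = 28600 m/s.
Mass m = (π/6) ρ d³ = (π/6) × 2920 × (411)³ = 1.061 × 10^11 kg
E = ½ m v² = 0.5 × 1.061 × 10^11 × (28600)² = 4.339 × 10^19 J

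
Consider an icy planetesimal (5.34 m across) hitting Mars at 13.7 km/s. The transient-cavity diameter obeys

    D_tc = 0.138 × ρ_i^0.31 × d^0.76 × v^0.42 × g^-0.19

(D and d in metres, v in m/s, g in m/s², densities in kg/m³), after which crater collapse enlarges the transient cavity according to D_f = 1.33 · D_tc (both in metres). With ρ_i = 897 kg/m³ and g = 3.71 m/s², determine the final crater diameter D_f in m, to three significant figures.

v = 13700 m/s.
ρ_i^0.31 = 897^0.31 = 8.229
d^0.76 = 5.34^0.76 = 3.572
v^0.42 = 13700^0.42 = 54.63
g^-0.19 = 3.71^-0.19 = 0.7795
D_tc = 0.138 × 8.229 × 3.572 × 54.63 × 0.7795 = 172.7 m
D_f = 1.33 × 172.7 = 229.7 m

D_f ≈ 230 m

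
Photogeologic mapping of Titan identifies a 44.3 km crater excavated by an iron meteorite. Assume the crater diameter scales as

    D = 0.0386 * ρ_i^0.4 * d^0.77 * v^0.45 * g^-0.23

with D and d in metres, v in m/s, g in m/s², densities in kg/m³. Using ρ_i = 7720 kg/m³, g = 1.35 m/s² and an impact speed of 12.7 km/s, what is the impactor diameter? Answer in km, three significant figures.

Rearranging for d: d = [D / (0.0386 · 7720^0.4 · 12700^0.45 · 1.35^-0.23)]^(1/0.77).
D = 44300 m.
7720^0.4 = 35.90
12700^0.45 = 70.26
1.35^-0.23 = 0.9333
Denominator = 0.0386 × 35.90 × 70.26 × 0.9333 = 90.87
D / 90.87 = 44300 / 90.87 = 487.5
d = 487.5^(1/0.77) = 487.5^1.2987 = 3097 m

d ≈ 3.10 km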